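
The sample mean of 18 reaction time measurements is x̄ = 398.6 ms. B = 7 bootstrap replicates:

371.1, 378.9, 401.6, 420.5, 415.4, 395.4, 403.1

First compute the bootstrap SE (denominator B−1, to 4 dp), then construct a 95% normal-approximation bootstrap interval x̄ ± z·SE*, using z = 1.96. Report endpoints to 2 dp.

Mean of replicates = 398.0000; sum of squared deviations = 1943.1600; SE* = √(1943.1600/6) = 17.9961
Margin = 1.96 × 17.9961 = 35.272
Interval: 398.6 ± 35.272

(363.33, 433.87)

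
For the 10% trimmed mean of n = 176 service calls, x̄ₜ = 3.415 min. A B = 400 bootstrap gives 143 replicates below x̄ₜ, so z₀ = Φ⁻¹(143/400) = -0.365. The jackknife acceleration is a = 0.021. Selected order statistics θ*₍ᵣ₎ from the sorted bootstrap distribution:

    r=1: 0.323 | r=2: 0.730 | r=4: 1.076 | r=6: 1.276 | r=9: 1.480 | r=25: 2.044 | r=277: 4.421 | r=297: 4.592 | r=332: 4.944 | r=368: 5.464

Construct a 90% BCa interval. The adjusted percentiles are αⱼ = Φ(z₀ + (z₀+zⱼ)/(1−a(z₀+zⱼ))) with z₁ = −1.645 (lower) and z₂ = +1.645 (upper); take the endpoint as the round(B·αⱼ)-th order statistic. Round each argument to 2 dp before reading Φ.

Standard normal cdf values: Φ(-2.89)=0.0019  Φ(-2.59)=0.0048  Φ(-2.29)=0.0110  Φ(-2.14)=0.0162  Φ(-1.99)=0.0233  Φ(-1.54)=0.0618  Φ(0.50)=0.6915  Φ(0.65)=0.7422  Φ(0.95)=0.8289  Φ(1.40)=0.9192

Lower: z₀ + z₁ = -0.365 + (-1.645) = -2.010; 1 − a(z₀+z₁) = 1 − (0.021)(-2.010) = 1.0422; argument = -0.365 + (-2.010)/1.0422 = -2.2936 → -2.29.
α₁ = Φ(-2.29) = 0.0110; rank = round(400 × 0.0110) = 4; θ*₍4₎ = 1.076.
Upper: z₀ + z₂ = 1.280; 1 − a(z₀+z₂) = 0.9731; argument = 0.9504 → 0.95; α₂ = 0.8289; rank = 332; θ*₍332₎ = 4.944.

(1.076, 4.944)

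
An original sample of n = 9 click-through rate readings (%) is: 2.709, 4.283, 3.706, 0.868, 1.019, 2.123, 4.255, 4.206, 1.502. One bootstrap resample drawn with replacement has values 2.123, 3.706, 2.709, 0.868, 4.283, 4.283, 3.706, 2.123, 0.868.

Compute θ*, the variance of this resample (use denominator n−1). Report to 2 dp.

Mean = 2.7410; sum of squared deviations = 14.3991
s² = 14.3991 / 8 = 1.7999

θ* = 1.80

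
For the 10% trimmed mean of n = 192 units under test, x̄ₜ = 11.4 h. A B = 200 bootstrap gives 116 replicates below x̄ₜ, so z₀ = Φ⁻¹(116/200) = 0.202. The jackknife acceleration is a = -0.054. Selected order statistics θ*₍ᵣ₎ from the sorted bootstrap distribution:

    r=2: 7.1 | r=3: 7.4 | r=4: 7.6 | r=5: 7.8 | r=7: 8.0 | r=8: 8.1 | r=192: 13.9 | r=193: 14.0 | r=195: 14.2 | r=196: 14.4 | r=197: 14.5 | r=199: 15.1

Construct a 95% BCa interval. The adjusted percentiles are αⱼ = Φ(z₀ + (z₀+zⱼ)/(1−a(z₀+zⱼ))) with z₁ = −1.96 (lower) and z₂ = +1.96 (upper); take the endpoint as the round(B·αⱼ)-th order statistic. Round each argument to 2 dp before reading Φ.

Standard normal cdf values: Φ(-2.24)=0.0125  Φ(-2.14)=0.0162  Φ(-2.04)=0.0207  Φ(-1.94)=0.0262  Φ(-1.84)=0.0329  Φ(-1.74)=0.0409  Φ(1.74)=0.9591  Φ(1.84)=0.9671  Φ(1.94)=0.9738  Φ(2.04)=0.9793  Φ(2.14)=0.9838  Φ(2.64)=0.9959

(8.1, 14.5)

Lower: z₀ + z₁ = 0.202 + (-1.960) = -1.758; 1 − a(z₀+z₁) = 1 − (-0.054)(-1.758) = 0.9051; argument = 0.202 + (-1.758)/0.9051 = -1.7404 → -1.74.
α₁ = Φ(-1.74) = 0.0409; rank = round(200 × 0.0409) = 8; θ*₍8₎ = 8.1.
Upper: z₀ + z₂ = 2.162; 1 − a(z₀+z₂) = 1.1167; argument = 2.1380 → 2.14; α₂ = 0.9838; rank = 197; θ*₍197₎ = 14.5.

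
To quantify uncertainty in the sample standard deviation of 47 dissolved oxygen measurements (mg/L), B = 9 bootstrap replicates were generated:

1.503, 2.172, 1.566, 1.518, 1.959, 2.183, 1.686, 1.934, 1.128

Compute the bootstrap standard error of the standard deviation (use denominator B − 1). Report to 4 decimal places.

Bootstrap SE is the standard deviation of the 9 replicate standard deviations.
Mean of replicates: (1.503 + 2.172 + 1.566 + 1.518 + 1.959 + 2.183 + 1.686 + 1.934 + 1.128) / 9 = 15.64900 / 9 = 1.73878
Sum of squared deviations: (−0.23578)² + (+0.43322)² + (−0.17278)² + (−0.22078)² + (+0.22022)² + (+0.44422)² + (−0.05278)² + (+0.19522)² + (−0.61078)² = 0.98165
Variance = 0.98165 / 8 = 0.12271
SE* = √0.12271

SE* = 0.3503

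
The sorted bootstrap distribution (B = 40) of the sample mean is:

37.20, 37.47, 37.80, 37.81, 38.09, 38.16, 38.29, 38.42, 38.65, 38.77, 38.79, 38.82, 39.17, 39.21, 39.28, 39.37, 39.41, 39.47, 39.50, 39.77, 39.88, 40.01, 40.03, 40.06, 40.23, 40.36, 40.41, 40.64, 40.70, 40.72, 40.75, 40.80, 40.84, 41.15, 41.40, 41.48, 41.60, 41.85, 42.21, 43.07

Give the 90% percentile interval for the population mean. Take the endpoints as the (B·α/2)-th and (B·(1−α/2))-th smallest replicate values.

α = 0.10; lower rank = 40 × 0.050 = 2; upper rank = 40 × 0.950 = 38.
The 2nd smallest replicate is 37.47; the 38th is 41.85.

(37.47, 41.85)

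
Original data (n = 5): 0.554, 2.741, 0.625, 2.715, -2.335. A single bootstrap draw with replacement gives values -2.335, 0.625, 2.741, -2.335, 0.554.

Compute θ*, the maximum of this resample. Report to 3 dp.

θ* = 2.741

Maximum = 2.741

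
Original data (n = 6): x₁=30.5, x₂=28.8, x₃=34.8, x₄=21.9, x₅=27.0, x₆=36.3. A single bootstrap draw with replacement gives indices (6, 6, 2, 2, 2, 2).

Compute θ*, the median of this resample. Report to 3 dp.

Resample values: 36.3, 36.3, 28.8, 28.8, 28.8, 28.8.
Sorted: 28.8, 28.8, 28.8, 28.8, 36.3, 36.3
Median = average of the two middle values = 28.800

θ* = 28.800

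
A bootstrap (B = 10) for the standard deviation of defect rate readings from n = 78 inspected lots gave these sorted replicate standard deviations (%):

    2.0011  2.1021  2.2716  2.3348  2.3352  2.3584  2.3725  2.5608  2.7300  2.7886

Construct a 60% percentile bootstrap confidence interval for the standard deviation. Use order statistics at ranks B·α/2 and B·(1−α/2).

α = 0.40; lower rank = 10 × 0.200 = 2; upper rank = 10 × 0.800 = 8.
The 2nd smallest replicate is 2.1021; the 8th is 2.5608.

(2.1021, 2.5608)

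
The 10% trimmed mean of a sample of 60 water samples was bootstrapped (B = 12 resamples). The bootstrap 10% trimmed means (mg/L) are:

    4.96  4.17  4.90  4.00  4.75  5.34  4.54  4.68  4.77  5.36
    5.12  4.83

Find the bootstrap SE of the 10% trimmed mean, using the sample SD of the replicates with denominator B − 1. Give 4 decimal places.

SE* = 0.4116

Bootstrap SE is the standard deviation of the 12 replicate 10% trimmed means.
Mean of replicates: (4.96 + 4.17 + 4.90 + 4.00 + 4.75 + 5.34 + 4.54 + 4.68 + 4.77 + 5.36 + 5.12 + 4.83) / 12 = 57.42000 / 12 = 4.78500
Sum of squared deviations: (+0.17500)² + (−0.61500)² + (+0.11500)² + (−0.78500)² + (−0.03500)² + (+0.55500)² + (−0.24500)² + (−0.10500)² + (−0.01500)² + (+0.57500)² + (+0.33500)² + (+0.04500)² = 1.86370
Variance = 1.86370 / 11 = 0.16943
SE* = √0.16943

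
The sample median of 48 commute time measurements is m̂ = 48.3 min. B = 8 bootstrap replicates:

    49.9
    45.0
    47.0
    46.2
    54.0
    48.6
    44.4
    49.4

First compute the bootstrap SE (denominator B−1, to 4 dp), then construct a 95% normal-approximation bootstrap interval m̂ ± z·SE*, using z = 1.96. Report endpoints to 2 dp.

(42.19, 54.41)

Mean of replicates = 48.0625; sum of squared deviations = 68.0987; SE* = √(68.0987/7) = 3.1190
Margin = 1.96 × 3.1190 = 6.113
Interval: 48.3 ± 6.113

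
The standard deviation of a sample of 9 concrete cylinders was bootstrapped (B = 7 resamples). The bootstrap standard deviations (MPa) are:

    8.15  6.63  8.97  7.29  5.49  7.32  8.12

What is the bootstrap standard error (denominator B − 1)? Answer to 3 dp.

SE* = 1.140

Bootstrap SE is the standard deviation of the 7 replicate standard deviations.
Mean of replicates: (8.15 + 6.63 + 8.97 + 7.29 + 5.49 + 7.32 + 8.12) / 7 = 51.9700 / 7 = 7.4243
Sum of squared deviations: (+0.7257)² + (−0.7943)² + (+1.5457)² + (−0.1343)² + (−1.9343)² + (−0.1043)² + (+0.6957)² = 7.8012
Variance = 7.8012 / 6 = 1.3002
SE* = √1.3002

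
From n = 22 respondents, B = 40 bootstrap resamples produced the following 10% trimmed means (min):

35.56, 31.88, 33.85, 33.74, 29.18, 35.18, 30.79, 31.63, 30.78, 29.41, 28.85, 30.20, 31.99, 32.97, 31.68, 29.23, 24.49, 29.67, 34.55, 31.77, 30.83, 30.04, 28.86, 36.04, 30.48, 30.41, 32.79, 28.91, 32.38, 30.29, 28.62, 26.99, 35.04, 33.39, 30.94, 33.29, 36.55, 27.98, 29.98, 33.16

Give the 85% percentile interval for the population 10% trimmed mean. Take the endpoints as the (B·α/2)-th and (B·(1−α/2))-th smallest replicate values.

(27.98, 35.18)

Sorted replicates: 24.49, 26.99, 27.98, 28.62, 28.85, 28.86, 28.91, 29.18, 29.23, 29.41, 29.67, 29.98, 30.04, 30.20, 30.29, 30.41, 30.48, 30.78, 30.79, 30.83, 30.94, 31.63, 31.68, 31.77, 31.88, 31.99, 32.38, 32.79, 32.97, 33.16, 33.29, 33.39, 33.74, 33.85, 34.55, 35.04, 35.18, 35.56, 36.04, 36.55
α = 0.15; lower rank = 40 × 0.075 = 3; upper rank = 40 × 0.925 = 37.
The 3rd smallest replicate is 27.98; the 37th is 35.18.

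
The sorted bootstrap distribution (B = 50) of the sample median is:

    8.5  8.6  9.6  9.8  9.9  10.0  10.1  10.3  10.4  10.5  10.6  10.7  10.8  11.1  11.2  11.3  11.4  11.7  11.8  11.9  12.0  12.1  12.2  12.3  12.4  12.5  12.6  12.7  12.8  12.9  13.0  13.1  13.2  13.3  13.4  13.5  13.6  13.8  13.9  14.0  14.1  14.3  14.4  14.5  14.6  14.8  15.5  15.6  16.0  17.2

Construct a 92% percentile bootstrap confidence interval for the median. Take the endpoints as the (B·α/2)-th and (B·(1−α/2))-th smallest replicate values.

(8.6, 15.6)

α = 0.08; lower rank = 50 × 0.040 = 2; upper rank = 50 × 0.960 = 48.
The 2nd smallest replicate is 8.6; the 48th is 15.6.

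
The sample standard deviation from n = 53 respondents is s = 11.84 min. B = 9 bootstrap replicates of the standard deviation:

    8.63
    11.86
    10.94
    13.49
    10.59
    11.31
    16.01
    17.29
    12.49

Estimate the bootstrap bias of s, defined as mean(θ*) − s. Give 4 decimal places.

bias = +0.6722

mean(θ*) = (8.63 + 11.86 + 10.94 + 13.49 + 10.59 + 11.31 + 16.01 + 17.29 + 12.49) / 9 = 12.51222
bias = 12.51222 − 11.84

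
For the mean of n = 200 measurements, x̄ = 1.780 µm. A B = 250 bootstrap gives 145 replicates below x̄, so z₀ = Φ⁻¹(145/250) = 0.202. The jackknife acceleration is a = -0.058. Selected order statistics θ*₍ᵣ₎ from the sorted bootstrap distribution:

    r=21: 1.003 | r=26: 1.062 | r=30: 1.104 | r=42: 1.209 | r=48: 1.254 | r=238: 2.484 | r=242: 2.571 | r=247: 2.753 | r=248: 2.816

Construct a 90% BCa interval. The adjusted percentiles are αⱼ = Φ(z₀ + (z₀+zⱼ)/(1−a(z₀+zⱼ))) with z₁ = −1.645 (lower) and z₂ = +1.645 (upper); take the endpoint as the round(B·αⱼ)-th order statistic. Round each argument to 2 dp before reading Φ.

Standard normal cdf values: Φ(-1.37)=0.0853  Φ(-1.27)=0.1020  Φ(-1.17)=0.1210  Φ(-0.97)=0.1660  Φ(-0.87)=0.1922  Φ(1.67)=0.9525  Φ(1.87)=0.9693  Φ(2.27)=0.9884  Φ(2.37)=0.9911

Lower: z₀ + z₁ = 0.202 + (-1.645) = -1.443; 1 − a(z₀+z₁) = 1 − (-0.058)(-1.443) = 0.9163; argument = 0.202 + (-1.443)/0.9163 = -1.3728 → -1.37.
α₁ = Φ(-1.37) = 0.0853; rank = round(250 × 0.0853) = 21; θ*₍21₎ = 1.003.
Upper: z₀ + z₂ = 1.847; 1 − a(z₀+z₂) = 1.1071; argument = 1.8703 → 1.87; α₂ = 0.9693; rank = 242; θ*₍242₎ = 2.571.

(1.003, 2.571)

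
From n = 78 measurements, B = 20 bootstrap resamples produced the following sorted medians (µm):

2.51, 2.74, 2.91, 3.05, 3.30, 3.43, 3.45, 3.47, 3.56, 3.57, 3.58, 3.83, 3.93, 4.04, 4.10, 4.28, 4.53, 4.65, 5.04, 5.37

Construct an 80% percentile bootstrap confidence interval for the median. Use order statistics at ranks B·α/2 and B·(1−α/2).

(2.74, 4.65)

α = 0.20; lower rank = 20 × 0.100 = 2; upper rank = 20 × 0.900 = 18.
The 2nd smallest replicate is 2.74; the 18th is 4.65.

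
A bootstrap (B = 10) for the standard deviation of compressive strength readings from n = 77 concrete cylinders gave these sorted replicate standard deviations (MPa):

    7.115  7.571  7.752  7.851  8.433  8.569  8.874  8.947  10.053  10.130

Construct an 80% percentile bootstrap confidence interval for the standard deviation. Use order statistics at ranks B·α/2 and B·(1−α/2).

α = 0.20; lower rank = 10 × 0.100 = 1; upper rank = 10 × 0.900 = 9.
The 1st smallest replicate is 7.115; the 9th is 10.053.

(7.115, 10.053)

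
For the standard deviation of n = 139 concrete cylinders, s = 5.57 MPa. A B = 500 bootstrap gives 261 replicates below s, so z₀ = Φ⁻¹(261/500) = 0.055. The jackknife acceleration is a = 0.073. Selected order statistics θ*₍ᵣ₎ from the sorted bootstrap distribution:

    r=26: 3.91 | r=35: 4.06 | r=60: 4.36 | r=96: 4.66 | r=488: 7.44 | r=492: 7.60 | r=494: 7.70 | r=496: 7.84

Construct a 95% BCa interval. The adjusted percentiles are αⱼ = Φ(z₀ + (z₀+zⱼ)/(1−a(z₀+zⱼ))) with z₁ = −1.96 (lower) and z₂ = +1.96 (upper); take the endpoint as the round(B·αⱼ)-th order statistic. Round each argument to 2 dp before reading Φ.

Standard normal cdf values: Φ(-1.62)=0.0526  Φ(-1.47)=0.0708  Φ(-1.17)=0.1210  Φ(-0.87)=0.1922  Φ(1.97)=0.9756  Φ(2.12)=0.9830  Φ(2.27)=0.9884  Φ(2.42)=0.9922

Lower: z₀ + z₁ = 0.055 + (-1.960) = -1.905; 1 − a(z₀+z₁) = 1 − (0.073)(-1.905) = 1.1391; argument = 0.055 + (-1.905)/1.1391 = -1.6174 → -1.62.
α₁ = Φ(-1.62) = 0.0526; rank = round(500 × 0.0526) = 26; θ*₍26₎ = 3.91.
Upper: z₀ + z₂ = 2.015; 1 − a(z₀+z₂) = 0.8529; argument = 2.4175 → 2.42; α₂ = 0.9922; rank = 496; θ*₍496₎ = 7.84.

(3.91, 7.84)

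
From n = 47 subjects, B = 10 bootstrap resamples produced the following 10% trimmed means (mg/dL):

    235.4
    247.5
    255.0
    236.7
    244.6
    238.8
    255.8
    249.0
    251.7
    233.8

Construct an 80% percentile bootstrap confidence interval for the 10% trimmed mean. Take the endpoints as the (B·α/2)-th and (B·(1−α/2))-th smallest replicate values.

(233.8, 255.0)

Sorted replicates: 233.8, 235.4, 236.7, 238.8, 244.6, 247.5, 249.0, 251.7, 255.0, 255.8
α = 0.20; lower rank = 10 × 0.100 = 1; upper rank = 10 × 0.900 = 9.
The 1st smallest replicate is 233.8; the 9th is 255.0.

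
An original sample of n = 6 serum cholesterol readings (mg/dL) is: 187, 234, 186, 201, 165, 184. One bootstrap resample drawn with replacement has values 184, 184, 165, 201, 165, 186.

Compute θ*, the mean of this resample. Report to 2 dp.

θ* = 180.83

Mean = (184 + 184 + 165 + 201 + 165 + 186) / 6 = 1085.0 / 6 = 180.83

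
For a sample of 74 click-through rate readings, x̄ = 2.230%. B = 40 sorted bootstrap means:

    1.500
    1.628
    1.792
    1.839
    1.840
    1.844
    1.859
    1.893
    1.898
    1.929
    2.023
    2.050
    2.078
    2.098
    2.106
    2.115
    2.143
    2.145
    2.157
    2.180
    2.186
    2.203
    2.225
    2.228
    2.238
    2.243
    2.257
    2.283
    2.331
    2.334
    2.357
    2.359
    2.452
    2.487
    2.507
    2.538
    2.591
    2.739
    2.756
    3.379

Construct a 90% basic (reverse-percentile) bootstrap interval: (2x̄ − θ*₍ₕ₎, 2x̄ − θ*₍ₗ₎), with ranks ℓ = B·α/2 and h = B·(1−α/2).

Percentile endpoints at ranks 2 and 38: θ*₍2₎ = 1.628, θ*₍38₎ = 2.739.
Basic interval reflects these around x̄:
  lower = 2 × 2.230 − 2.739 = 1.721
  upper = 2 × 2.230 − 1.628 = 2.832

(1.721, 2.832)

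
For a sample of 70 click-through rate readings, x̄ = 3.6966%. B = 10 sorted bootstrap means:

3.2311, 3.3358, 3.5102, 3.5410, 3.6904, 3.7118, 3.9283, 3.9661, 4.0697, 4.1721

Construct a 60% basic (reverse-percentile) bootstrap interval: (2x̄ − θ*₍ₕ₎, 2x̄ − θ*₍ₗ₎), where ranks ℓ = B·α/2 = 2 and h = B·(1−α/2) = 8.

Percentile endpoints at ranks 2 and 8: θ*₍2₎ = 3.3358, θ*₍8₎ = 3.9661.
Basic interval reflects these around x̄:
  lower = 2 × 3.6966 − 3.9661 = 3.4271
  upper = 2 × 3.6966 − 3.3358 = 4.0574

(3.4271, 4.0574)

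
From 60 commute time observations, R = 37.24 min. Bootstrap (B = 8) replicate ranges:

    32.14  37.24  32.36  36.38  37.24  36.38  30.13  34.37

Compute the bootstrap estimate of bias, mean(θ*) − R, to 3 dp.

mean(θ*) = (32.14 + 37.24 + 32.36 + 36.38 + 37.24 + 36.38 + 30.13 + 34.37) / 8 = 34.5300
bias = 34.5300 − 37.24

bias = −2.710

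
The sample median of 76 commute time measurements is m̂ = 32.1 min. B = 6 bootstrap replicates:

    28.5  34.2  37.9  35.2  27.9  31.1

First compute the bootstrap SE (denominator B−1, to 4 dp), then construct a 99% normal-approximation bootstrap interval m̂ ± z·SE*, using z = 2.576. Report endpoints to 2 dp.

Mean of replicates = 32.4667; sum of squared deviations = 78.4533; SE* = √(78.4533/5) = 3.9611
Margin = 2.576 × 3.9611 = 10.204
Interval: 32.1 ± 10.204

(21.90, 42.30)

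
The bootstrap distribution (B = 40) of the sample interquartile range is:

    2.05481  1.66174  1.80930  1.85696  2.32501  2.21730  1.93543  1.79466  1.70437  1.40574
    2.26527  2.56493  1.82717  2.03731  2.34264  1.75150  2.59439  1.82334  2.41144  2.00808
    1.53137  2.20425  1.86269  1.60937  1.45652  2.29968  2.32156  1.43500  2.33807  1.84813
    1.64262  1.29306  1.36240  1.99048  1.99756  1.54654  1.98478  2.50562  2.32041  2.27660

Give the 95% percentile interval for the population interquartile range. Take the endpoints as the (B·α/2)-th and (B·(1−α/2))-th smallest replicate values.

Sorted replicates: 1.29306, 1.36240, 1.40574, 1.43500, 1.45652, 1.53137, 1.54654, 1.60937, 1.64262, 1.66174, 1.70437, 1.75150, 1.79466, 1.80930, 1.82334, 1.82717, 1.84813, 1.85696, 1.86269, 1.93543, 1.98478, 1.99048, 1.99756, 2.00808, 2.03731, 2.05481, 2.20425, 2.21730, 2.26527, 2.27660, 2.29968, 2.32041, 2.32156, 2.32501, 2.33807, 2.34264, 2.41144, 2.50562, 2.56493, 2.59439
α = 0.05; lower rank = 40 × 0.025 = 1; upper rank = 40 × 0.975 = 39.
The 1st smallest replicate is 1.29306; the 39th is 2.56493.

(1.29306, 2.56493)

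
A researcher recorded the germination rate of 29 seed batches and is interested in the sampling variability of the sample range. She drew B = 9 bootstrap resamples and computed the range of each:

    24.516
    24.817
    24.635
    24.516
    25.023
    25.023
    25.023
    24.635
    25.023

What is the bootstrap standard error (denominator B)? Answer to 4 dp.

SE* = 0.2147

Bootstrap SE is the standard deviation of the 9 replicate ranges.
Mean of replicates: (24.516 + 24.817 + 24.635 + 24.516 + 25.023 + 25.023 + 25.023 + 24.635 + 25.023) / 9 = 223.21100 / 9 = 24.80122
Sum of squared deviations: (−0.28522)² + (+0.01578)² + (−0.16622)² + (−0.28522)² + (+0.22178)² + (+0.22178)² + (+0.22178)² + (−0.16622)² + (+0.22178)² = 0.41495
Variance = 0.41495 / 9 = 0.04611
SE* = √0.04611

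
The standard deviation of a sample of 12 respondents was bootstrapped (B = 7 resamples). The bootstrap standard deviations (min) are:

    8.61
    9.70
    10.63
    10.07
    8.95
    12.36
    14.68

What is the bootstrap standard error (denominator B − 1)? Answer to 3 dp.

Bootstrap SE is the standard deviation of the 7 replicate standard deviations.
Mean of replicates: (8.61 + 9.70 + 10.63 + 10.07 + 8.95 + 12.36 + 14.68) / 7 = 75.0000 / 7 = 10.7143
Sum of squared deviations: (−2.1043)² + (−1.0143)² + (−0.0843)² + (−0.6443)² + (−1.7643)² + (+1.6457)² + (+3.9657)² = 27.4270
Variance = 27.4270 / 6 = 4.5712
SE* = √4.5712

SE* = 2.138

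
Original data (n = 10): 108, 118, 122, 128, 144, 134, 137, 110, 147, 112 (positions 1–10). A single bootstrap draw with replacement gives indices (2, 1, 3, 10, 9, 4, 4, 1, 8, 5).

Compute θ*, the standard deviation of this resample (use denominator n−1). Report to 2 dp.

Resample values: 118, 108, 122, 112, 147, 128, 128, 108, 110, 144.
Mean = 122.5000; sum of squared deviations = 1830.5000
s² = 1830.5000 / 9 = 203.3889
s = √203.3889 = 14.26

θ* = 14.26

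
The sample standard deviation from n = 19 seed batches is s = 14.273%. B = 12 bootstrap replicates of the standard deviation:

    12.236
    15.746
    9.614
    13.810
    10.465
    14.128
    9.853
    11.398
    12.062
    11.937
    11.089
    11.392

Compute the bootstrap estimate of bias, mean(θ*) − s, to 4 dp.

mean(θ*) = (12.236 + 15.746 + 9.614 + 13.810 + 10.465 + 14.128 + 9.853 + 11.398 + 12.062 + 11.937 + 11.089 + 11.392) / 12 = 11.97750
bias = 11.97750 − 14.273

bias = −2.2955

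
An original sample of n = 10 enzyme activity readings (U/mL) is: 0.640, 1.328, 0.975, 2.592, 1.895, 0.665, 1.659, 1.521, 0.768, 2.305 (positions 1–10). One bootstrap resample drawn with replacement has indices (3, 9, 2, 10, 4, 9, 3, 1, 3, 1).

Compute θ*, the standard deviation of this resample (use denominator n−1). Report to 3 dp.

θ* = 0.693

Resample values: 0.975, 0.768, 1.328, 2.305, 2.592, 0.768, 0.975, 0.640, 0.975, 0.640.
Mean = 1.1966; sum of squared deviations = 4.3273
s² = 4.3273 / 9 = 0.4808
s = √0.4808 = 0.693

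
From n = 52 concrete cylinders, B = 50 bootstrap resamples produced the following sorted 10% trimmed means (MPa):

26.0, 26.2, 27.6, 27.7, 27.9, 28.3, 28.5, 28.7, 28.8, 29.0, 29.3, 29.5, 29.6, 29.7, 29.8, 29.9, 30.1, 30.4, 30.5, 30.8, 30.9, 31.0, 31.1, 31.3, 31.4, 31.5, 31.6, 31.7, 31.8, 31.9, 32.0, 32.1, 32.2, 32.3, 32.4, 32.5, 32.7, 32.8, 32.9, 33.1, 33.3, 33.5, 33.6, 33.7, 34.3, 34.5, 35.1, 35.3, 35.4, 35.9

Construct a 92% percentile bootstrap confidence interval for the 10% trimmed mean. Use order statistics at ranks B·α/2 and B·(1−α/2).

(26.2, 35.3)

α = 0.08; lower rank = 50 × 0.040 = 2; upper rank = 50 × 0.960 = 48.
The 2nd smallest replicate is 26.2; the 48th is 35.3.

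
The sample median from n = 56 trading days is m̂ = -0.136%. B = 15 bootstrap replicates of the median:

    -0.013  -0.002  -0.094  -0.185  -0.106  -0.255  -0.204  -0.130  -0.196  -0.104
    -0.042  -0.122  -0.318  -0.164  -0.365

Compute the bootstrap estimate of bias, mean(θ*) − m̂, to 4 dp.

bias = −0.0173

mean(θ*) = ((-0.013) + (-0.002) + (-0.094) + (-0.185) + (-0.106) + (-0.255) + (-0.204) + (-0.130) + (-0.196) + (-0.104) + (-0.042) + (-0.122) + (-0.318) + (-0.164) + (-0.365)) / 15 = -0.15333
bias = -0.15333 − -0.136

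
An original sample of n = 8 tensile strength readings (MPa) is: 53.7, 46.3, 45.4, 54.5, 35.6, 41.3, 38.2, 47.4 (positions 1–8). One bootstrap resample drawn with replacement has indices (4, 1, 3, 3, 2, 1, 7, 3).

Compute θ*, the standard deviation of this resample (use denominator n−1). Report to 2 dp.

θ* = 5.68

Resample values: 54.5, 53.7, 45.4, 45.4, 46.3, 53.7, 38.2, 45.4.
Mean = 47.8250; sum of squared deviations = 226.1950
s² = 226.1950 / 7 = 32.3136
s = √32.3136 = 5.68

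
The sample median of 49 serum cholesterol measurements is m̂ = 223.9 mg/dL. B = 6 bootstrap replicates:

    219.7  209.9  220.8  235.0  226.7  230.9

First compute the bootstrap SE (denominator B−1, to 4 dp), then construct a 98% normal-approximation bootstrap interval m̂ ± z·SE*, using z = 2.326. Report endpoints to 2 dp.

(203.01, 244.79)

Mean of replicates = 223.8333; sum of squared deviations = 403.2733; SE* = √(403.2733/5) = 8.9808
Margin = 2.326 × 8.9808 = 20.889
Interval: 223.9 ± 20.889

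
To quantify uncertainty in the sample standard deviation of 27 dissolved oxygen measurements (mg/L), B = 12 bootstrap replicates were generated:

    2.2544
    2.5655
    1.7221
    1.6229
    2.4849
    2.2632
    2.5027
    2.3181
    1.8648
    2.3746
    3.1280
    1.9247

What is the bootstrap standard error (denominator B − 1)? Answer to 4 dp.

Bootstrap SE is the standard deviation of the 12 replicate standard deviations.
Mean of replicates: (2.2544 + 2.5655 + 1.7221 + 1.6229 + 2.4849 + 2.2632 + 2.5027 + 2.3181 + 1.8648 + 2.3746 + 3.1280 + 1.9247) / 12 = 27.02590 / 12 = 2.25216
Sum of squared deviations: (+0.00224)² + (+0.31334)² + (−0.53006)² + (−0.62926)² + (+0.23274)² + (+0.01104)² + (+0.25054)² + (+0.06594)² + (−0.38736)² + (+0.12244)² + (+0.87584)² + (−0.32746)² = 1.93589
Variance = 1.93589 / 11 = 0.17599
SE* = √0.17599

SE* = 0.4195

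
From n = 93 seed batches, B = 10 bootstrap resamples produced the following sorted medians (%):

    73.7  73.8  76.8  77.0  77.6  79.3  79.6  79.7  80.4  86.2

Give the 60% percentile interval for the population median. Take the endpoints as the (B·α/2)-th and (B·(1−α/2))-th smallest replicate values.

α = 0.40; lower rank = 10 × 0.200 = 2; upper rank = 10 × 0.800 = 8.
The 2nd smallest replicate is 73.8; the 8th is 79.7.

(73.8, 79.7)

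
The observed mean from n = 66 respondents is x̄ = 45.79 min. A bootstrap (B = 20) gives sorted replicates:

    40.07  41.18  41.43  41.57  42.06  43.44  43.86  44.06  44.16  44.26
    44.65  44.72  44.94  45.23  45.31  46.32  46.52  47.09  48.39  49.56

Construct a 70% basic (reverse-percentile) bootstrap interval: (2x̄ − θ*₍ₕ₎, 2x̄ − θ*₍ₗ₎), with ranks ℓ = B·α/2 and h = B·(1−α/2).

Percentile endpoints at ranks 3 and 17: θ*₍3₎ = 41.43, θ*₍17₎ = 46.52.
Basic interval reflects these around x̄:
  lower = 2 × 45.79 − 46.52 = 45.06
  upper = 2 × 45.79 − 41.43 = 50.15

(45.06, 50.15)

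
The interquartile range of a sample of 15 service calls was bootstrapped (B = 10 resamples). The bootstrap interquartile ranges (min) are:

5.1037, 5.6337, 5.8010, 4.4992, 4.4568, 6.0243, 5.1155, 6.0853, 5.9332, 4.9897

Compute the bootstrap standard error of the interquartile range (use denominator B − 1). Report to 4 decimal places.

SE* = 0.6132

Bootstrap SE is the standard deviation of the 10 replicate interquartile ranges.
Mean of replicates: (5.1037 + 5.6337 + 5.8010 + 4.4992 + 4.4568 + 6.0243 + 5.1155 + 6.0853 + 5.9332 + 4.9897) / 10 = 53.64240 / 10 = 5.36424
Sum of squared deviations: (−0.26054)² + (+0.26946)² + (+0.43676)² + (−0.86504)² + (−0.90744)² + (+0.66006)² + (−0.24874)² + (+0.72106)² + (+0.56896)² + (−0.37454)² = 3.38446
Variance = 3.38446 / 9 = 0.37605
SE* = √0.37605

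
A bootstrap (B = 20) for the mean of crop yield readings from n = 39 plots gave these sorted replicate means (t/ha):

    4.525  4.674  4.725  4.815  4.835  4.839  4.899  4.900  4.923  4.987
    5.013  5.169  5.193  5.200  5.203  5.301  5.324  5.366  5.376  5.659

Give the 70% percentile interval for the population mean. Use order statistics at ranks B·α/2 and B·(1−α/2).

(4.725, 5.324)

α = 0.30; lower rank = 20 × 0.150 = 3; upper rank = 20 × 0.850 = 17.
The 3rd smallest replicate is 4.725; the 17th is 5.324.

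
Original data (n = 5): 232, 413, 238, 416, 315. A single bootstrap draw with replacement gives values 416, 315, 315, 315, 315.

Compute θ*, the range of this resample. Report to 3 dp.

Range = 416 − 315 = 101.000

θ* = 101.000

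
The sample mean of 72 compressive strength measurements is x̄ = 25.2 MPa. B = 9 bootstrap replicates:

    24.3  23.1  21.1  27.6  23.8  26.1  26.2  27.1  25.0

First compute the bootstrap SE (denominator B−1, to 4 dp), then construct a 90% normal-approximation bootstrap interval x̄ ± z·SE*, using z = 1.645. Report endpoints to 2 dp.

Mean of replicates = 24.9222; sum of squared deviations = 34.5156; SE* = √(34.5156/8) = 2.0771
Margin = 1.645 × 2.0771 = 3.417
Interval: 25.2 ± 3.417

(21.78, 28.62)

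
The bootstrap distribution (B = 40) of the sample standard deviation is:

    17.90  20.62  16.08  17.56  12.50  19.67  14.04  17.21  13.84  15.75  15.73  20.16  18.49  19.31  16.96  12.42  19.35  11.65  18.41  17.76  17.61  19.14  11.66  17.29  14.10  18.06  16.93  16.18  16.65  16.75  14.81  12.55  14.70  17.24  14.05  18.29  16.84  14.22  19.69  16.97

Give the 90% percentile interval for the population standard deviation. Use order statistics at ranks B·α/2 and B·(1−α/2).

Sorted replicates: 11.65, 11.66, 12.42, 12.50, 12.55, 13.84, 14.04, 14.05, 14.10, 14.22, 14.70, 14.81, 15.73, 15.75, 16.08, 16.18, 16.65, 16.75, 16.84, 16.93, 16.96, 16.97, 17.21, 17.24, 17.29, 17.56, 17.61, 17.76, 17.90, 18.06, 18.29, 18.41, 18.49, 19.14, 19.31, 19.35, 19.67, 19.69, 20.16, 20.62
α = 0.10; lower rank = 40 × 0.050 = 2; upper rank = 40 × 0.950 = 38.
The 2nd smallest replicate is 11.66; the 38th is 19.69.

(11.66, 19.69)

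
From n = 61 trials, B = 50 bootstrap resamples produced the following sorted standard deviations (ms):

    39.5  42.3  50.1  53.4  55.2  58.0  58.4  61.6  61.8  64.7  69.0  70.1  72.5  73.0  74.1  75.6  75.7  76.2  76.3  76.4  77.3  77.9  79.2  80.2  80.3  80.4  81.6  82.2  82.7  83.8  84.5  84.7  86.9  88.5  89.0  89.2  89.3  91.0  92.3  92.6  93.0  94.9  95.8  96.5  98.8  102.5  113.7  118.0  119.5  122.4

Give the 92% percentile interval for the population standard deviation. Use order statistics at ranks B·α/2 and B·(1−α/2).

α = 0.08; lower rank = 50 × 0.040 = 2; upper rank = 50 × 0.960 = 48.
The 2nd smallest replicate is 42.3; the 48th is 118.0.

(42.3, 118.0)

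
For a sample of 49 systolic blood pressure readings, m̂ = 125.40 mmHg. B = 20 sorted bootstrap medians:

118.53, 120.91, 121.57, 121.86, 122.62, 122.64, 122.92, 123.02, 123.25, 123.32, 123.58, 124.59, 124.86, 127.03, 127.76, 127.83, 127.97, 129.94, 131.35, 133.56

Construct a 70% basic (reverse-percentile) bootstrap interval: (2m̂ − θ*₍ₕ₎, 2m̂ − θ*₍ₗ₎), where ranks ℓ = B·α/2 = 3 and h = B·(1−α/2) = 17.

(122.83, 129.23)

Percentile endpoints at ranks 3 and 17: θ*₍3₎ = 121.57, θ*₍17₎ = 127.97.
Basic interval reflects these around m̂:
  lower = 2 × 125.40 − 127.97 = 122.83
  upper = 2 × 125.40 − 121.57 = 129.23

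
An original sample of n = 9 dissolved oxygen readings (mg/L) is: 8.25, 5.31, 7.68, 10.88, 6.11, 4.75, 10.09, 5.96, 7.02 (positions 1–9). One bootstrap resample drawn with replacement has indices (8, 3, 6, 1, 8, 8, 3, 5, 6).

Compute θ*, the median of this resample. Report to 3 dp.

Resample values: 5.96, 7.68, 4.75, 8.25, 5.96, 5.96, 7.68, 6.11, 4.75.
Sorted: 4.75, 4.75, 5.96, 5.96, 5.96, 6.11, 7.68, 7.68, 8.25
Median = middle value = 5.960

θ* = 5.960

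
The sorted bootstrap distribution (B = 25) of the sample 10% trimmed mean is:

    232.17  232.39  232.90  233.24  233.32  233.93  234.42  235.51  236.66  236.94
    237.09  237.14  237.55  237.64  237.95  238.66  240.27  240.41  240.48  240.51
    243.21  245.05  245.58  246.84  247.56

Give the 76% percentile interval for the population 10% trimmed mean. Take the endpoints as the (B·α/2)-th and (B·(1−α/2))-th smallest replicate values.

(232.90, 245.05)

α = 0.24; lower rank = 25 × 0.120 = 3; upper rank = 25 × 0.880 = 22.
The 3rd smallest replicate is 232.90; the 22nd is 245.05.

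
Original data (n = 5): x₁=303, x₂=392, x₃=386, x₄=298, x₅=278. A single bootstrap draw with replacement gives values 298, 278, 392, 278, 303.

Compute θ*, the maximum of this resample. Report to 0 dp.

θ* = 392

Maximum = 392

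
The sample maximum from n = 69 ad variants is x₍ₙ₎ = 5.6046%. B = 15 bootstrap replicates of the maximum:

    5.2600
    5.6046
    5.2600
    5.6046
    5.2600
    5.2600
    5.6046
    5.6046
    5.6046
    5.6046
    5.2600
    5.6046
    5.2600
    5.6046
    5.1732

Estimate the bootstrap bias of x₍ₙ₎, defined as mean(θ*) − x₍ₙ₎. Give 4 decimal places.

bias = −0.1666

mean(θ*) = (5.2600 + 5.6046 + 5.2600 + 5.6046 + 5.2600 + 5.2600 + 5.6046 + 5.6046 + 5.6046 + 5.6046 + 5.2600 + 5.6046 + 5.2600 + 5.6046 + 5.1732) / 15 = 5.43800
bias = 5.43800 − 5.6046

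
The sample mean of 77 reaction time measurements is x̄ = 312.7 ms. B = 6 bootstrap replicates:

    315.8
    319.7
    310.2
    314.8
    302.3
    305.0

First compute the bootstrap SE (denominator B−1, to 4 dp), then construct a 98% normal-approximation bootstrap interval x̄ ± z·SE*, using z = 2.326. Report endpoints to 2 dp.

(297.10, 328.30)

Mean of replicates = 311.3000; sum of squared deviations = 224.9600; SE* = √(224.9600/5) = 6.7076
Margin = 2.326 × 6.7076 = 15.602
Interval: 312.7 ± 15.602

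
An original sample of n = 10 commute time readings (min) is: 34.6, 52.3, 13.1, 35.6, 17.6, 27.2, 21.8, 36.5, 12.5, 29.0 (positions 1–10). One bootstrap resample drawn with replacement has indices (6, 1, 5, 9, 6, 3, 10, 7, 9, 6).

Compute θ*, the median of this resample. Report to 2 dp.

θ* = 24.50

Resample values: 27.2, 34.6, 17.6, 12.5, 27.2, 13.1, 29.0, 21.8, 12.5, 27.2.
Sorted: 12.5, 12.5, 13.1, 17.6, 21.8, 27.2, 27.2, 27.2, 29.0, 34.6
Median = average of the two middle values = 24.50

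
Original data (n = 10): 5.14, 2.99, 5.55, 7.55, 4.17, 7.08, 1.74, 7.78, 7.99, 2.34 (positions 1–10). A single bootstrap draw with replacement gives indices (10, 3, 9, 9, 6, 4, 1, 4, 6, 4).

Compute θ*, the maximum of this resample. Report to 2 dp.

Resample values: 2.34, 5.55, 7.99, 7.99, 7.08, 7.55, 5.14, 7.55, 7.08, 7.55.
Maximum = 7.99

θ* = 7.99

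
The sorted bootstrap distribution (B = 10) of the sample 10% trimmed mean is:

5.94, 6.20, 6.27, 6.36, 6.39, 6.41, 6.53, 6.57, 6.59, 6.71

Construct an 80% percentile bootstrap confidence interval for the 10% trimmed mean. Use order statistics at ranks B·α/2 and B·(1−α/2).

α = 0.20; lower rank = 10 × 0.100 = 1; upper rank = 10 × 0.900 = 9.
The 1st smallest replicate is 5.94; the 9th is 6.59.

(5.94, 6.59)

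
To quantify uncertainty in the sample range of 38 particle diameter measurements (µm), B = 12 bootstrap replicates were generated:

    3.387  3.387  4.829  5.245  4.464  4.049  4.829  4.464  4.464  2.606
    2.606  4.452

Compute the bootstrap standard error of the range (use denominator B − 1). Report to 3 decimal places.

SE* = 0.872

Bootstrap SE is the standard deviation of the 12 replicate ranges.
Mean of replicates: (3.387 + 3.387 + 4.829 + 5.245 + 4.464 + 4.049 + 4.829 + 4.464 + 4.464 + 2.606 + 2.606 + 4.452) / 12 = 48.7820 / 12 = 4.0652
Sum of squared deviations: (−0.6782)² + (−0.6782)² + (+0.7638)² + (+1.1798)² + (+0.3988)² + (−0.0162)² + (+0.7638)² + (+0.3988)² + (+0.3988)² + (−1.4592)² + (−1.4592)² + (+0.3868)² = 8.3641
Variance = 8.3641 / 11 = 0.7604
SE* = √0.7604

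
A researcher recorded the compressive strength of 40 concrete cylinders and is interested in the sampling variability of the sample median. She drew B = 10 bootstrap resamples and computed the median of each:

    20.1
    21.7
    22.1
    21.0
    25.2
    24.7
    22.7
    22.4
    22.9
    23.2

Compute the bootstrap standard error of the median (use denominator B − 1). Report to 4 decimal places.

Bootstrap SE is the standard deviation of the 10 replicate medians.
Mean of replicates: (20.1 + 21.7 + 22.1 + 21.0 + 25.2 + 24.7 + 22.7 + 22.4 + 22.9 + 23.2) / 10 = 226.00000 / 10 = 22.60000
Sum of squared deviations: (−2.50000)² + (−0.90000)² + (−0.50000)² + (−1.60000)² + (+2.60000)² + (+2.10000)² + (+0.10000)² + (−0.20000)² + (+0.30000)² + (+0.60000)² = 21.54000
Variance = 21.54000 / 9 = 2.39333
SE* = √2.39333

SE* = 1.5470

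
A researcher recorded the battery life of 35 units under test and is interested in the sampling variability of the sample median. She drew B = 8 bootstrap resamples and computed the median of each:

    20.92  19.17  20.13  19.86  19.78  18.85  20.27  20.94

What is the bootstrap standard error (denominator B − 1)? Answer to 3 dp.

Bootstrap SE is the standard deviation of the 8 replicate medians.
Mean of replicates: (20.92 + 19.17 + 20.13 + 19.86 + 19.78 + 18.85 + 20.27 + 20.94) / 8 = 159.9200 / 8 = 19.9900
Sum of squared deviations: (+0.9300)² + (−0.8200)² + (+0.1400)² + (−0.1300)² + (−0.2100)² + (−1.1400)² + (+0.2800)² + (+0.9500)² = 3.8984
Variance = 3.8984 / 7 = 0.5569
SE* = √0.5569

SE* = 0.746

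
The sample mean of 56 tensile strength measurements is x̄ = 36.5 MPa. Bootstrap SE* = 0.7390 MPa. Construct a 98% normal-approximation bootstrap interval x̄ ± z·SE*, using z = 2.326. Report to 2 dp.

Margin = 2.326 × 0.7390 = 1.719
Interval: 36.5 ± 1.719

(34.78, 38.22)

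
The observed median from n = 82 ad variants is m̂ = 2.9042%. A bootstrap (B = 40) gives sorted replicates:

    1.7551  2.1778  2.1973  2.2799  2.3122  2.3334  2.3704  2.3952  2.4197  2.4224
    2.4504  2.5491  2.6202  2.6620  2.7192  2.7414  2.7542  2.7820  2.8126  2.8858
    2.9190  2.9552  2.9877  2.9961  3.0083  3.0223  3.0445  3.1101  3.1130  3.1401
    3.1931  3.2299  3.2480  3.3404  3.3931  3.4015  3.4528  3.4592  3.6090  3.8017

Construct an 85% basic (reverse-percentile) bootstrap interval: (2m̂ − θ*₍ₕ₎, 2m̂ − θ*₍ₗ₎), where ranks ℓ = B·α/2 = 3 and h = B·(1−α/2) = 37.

(2.3556, 3.6111)

Percentile endpoints at ranks 3 and 37: θ*₍3₎ = 2.1973, θ*₍37₎ = 3.4528.
Basic interval reflects these around m̂:
  lower = 2 × 2.9042 − 3.4528 = 2.3556
  upper = 2 × 2.9042 − 2.1973 = 3.6111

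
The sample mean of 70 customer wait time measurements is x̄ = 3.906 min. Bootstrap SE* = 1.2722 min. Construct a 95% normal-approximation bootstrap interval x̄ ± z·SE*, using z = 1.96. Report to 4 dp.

(1.4125, 6.3995)

Margin = 1.96 × 1.2722 = 2.49351
Interval: 3.906 ± 2.49351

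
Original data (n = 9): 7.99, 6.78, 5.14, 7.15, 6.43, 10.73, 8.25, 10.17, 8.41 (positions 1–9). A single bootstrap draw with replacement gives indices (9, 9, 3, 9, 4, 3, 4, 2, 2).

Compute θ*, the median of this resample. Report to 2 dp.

θ* = 7.15

Resample values: 8.41, 8.41, 5.14, 8.41, 7.15, 5.14, 7.15, 6.78, 6.78.
Sorted: 5.14, 5.14, 6.78, 6.78, 7.15, 7.15, 8.41, 8.41, 8.41
Median = middle value = 7.15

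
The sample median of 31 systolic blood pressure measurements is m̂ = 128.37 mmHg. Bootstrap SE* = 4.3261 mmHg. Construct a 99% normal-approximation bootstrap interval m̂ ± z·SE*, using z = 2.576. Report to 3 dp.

Margin = 2.576 × 4.3261 = 11.1440
Interval: 128.37 ± 11.1440

(117.226, 139.514)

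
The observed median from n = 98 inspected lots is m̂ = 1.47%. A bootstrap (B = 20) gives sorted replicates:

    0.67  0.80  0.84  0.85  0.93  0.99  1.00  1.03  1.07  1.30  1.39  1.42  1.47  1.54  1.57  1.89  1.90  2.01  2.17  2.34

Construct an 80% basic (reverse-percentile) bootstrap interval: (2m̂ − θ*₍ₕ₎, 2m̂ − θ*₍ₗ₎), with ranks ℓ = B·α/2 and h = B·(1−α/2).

Percentile endpoints at ranks 2 and 18: θ*₍2₎ = 0.80, θ*₍18₎ = 2.01.
Basic interval reflects these around m̂:
  lower = 2 × 1.47 − 2.01 = 0.93
  upper = 2 × 1.47 − 0.80 = 2.14

(0.93, 2.14)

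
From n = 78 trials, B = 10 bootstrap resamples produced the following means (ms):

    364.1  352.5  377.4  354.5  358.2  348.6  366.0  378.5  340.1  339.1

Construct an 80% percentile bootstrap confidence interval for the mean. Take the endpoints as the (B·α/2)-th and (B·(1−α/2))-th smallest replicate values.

Sorted replicates: 339.1, 340.1, 348.6, 352.5, 354.5, 358.2, 364.1, 366.0, 377.4, 378.5
α = 0.20; lower rank = 10 × 0.100 = 1; upper rank = 10 × 0.900 = 9.
The 1st smallest replicate is 339.1; the 9th is 377.4.

(339.1, 377.4)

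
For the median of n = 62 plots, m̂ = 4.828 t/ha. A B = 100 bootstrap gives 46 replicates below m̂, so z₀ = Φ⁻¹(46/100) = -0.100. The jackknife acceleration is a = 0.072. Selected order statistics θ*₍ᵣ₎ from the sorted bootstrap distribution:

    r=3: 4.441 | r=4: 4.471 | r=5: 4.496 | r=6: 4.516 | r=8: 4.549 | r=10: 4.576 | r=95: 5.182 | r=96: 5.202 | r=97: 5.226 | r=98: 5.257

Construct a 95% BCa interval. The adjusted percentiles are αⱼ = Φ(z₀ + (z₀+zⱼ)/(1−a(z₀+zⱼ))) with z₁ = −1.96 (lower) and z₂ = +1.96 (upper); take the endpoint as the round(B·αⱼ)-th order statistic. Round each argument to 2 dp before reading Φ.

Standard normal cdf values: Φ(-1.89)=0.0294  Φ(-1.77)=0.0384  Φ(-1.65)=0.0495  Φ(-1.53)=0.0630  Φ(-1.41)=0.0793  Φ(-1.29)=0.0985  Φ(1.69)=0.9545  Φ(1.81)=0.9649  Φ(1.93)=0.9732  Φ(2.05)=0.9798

Lower: z₀ + z₁ = -0.100 + (-1.960) = -2.060; 1 − a(z₀+z₁) = 1 − (0.072)(-2.060) = 1.1483; argument = -0.100 + (-2.060)/1.1483 = -1.8939 → -1.89.
α₁ = Φ(-1.89) = 0.0294; rank = round(100 × 0.0294) = 3; θ*₍3₎ = 4.441.
Upper: z₀ + z₂ = 1.860; 1 − a(z₀+z₂) = 0.8661; argument = 2.0476 → 2.05; α₂ = 0.9798; rank = 98; θ*₍98₎ = 5.257.

(4.441, 5.257)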